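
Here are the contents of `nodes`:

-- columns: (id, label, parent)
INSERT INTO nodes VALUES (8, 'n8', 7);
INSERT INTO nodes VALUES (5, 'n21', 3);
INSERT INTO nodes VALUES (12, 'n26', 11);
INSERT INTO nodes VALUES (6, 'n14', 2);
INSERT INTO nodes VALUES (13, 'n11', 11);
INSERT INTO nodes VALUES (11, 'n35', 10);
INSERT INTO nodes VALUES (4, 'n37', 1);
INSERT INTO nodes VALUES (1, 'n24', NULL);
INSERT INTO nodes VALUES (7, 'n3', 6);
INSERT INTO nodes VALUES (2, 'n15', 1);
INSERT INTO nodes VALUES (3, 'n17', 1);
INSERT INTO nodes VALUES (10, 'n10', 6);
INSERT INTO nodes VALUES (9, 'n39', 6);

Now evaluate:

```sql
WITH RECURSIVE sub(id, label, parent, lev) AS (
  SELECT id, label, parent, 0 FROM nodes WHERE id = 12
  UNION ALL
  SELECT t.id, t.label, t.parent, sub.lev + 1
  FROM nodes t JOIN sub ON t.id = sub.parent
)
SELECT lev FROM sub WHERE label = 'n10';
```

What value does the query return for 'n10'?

Base: id=12 (n26), parent=11, lev 0.
Iteration 1: join on id=11 -> n35 (id 11, parent=10, lev 1).
Iteration 2: join on id=10 -> n10 (id 10, parent=6, lev 2).
Iteration 3: join on id=6 -> n14 (id 6, parent=2, lev 3).
Iteration 4: join on id=2 -> n15 (id 2, parent=1, lev 4).
Iteration 5: join on id=1 -> n24 (id 1, parent=NULL, lev 5).
Iteration 6: parent is NULL; no match; recursion stops.

2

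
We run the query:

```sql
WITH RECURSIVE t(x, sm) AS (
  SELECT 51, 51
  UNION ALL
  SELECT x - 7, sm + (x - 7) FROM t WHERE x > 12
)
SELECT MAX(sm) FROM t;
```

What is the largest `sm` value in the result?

Base: x=51, sm=51.
Iteration 1: 51 > 12 holds -> x = 51 - 7 = 44, sm = 51 + 44 = 95.
Iteration 2: 44 > 12 holds -> x = 44 - 7 = 37, sm = 95 + 37 = 132.
Iteration 3: 37 > 12 holds -> x = 37 - 7 = 30, sm = 132 + 30 = 162.
Iteration 4: 30 > 12 holds -> x = 30 - 7 = 23, sm = 162 + 23 = 185.
Iteration 5: 23 > 12 holds -> x = 23 - 7 = 16, sm = 185 + 16 = 201.
Iteration 6: 16 > 12 holds -> x = 16 - 7 = 9, sm = 201 + 9 = 210.
Iteration 7: 9 > 12 fails; recursion stops.
sm values: 51, 95, 132, 162, 185, 201, 210; the maximum is 210.

210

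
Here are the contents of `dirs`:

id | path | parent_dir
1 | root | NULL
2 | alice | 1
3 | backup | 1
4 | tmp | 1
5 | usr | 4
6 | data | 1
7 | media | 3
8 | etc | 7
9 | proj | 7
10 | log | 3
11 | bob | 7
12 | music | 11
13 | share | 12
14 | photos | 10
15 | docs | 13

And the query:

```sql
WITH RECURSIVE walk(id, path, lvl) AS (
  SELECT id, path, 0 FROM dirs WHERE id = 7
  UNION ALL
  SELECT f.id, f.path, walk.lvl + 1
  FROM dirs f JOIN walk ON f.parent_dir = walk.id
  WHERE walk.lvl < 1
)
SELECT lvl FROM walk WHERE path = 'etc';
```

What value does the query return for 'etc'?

Base: id=7 (media) at lvl 0.
Iteration 1: rows with parent_dir in {7} -> etc (id 8, lvl 1), proj (id 9, lvl 1), bob (id 11, lvl 1).
Iteration 2: lvl < 1 fails for all current rows; recursion stops.

1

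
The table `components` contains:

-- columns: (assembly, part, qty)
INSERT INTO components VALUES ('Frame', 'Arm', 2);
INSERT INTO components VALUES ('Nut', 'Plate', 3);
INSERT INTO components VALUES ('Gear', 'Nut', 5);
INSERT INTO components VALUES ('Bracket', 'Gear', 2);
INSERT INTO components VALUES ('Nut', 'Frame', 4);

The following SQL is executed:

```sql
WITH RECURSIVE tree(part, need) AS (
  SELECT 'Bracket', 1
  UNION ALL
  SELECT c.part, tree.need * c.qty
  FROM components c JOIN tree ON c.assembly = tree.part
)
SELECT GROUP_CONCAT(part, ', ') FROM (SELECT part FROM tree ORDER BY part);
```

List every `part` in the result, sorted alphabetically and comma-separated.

Base: (Bracket, need=1).
Iteration 1: components of {Bracket} -> Gear = 1*2 = 2.
Iteration 2: components of {Gear} -> Nut = 2*5 = 10.
Iteration 3: components of {Nut} -> Frame = 10*4 = 40, Plate = 10*3 = 30.
Iteration 4: components of {Frame,Plate} -> Arm = 40*2 = 80.
Iteration 5: no further components; recursion stops.

Arm, Bracket, Frame, Gear, Nut, Plate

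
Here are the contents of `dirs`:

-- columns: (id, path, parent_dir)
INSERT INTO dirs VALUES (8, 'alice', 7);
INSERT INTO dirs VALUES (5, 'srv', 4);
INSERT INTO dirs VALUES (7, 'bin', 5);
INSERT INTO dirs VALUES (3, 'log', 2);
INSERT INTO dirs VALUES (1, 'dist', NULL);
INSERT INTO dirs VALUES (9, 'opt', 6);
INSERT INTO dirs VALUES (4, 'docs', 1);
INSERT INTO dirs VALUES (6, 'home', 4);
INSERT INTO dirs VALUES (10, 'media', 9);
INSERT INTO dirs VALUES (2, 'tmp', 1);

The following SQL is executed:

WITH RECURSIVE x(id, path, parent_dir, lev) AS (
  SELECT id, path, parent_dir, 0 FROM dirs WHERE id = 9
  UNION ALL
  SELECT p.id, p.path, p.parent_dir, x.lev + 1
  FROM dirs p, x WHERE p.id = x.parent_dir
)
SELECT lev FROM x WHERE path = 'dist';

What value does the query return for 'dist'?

Base: id=9 (opt), parent_dir=6, lev 0.
Iteration 1: join on id=6 -> home (id 6, parent_dir=4, lev 1).
Iteration 2: join on id=4 -> docs (id 4, parent_dir=1, lev 2).
Iteration 3: join on id=1 -> dist (id 1, parent_dir=NULL, lev 3).
Iteration 4: parent_dir is NULL; no match; recursion stops.

3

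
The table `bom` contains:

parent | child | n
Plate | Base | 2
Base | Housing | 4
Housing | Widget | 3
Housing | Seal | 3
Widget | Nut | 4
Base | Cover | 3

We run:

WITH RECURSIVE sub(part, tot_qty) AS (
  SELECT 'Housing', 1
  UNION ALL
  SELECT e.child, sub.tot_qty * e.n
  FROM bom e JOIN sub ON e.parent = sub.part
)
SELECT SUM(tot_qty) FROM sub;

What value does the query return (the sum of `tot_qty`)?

Base: (Housing, tot_qty=1).
Iteration 1: components of {Housing} -> Seal = 1*3 = 3, Widget = 1*3 = 3.
Iteration 2: components of {Seal,Widget} -> Nut = 3*4 = 12.
Iteration 3: no further components; recursion stops.
SUM(tot_qty) = 1 + 3 + 3 + 12 = 19.

19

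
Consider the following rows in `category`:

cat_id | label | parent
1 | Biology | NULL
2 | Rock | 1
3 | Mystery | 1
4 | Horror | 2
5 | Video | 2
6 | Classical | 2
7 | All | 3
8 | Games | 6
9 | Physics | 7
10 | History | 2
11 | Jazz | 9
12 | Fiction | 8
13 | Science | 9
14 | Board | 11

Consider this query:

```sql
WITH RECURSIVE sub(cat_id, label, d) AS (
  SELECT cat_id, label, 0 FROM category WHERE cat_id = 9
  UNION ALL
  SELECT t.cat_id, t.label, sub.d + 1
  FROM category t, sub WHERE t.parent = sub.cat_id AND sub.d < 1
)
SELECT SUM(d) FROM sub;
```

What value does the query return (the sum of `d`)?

2

Base: cat_id=9 (Physics) at d 0.
Iteration 1: rows with parent in {9} -> Jazz (id 11, d 1), Science (id 13, d 1).
Iteration 2: d < 1 fails for all current rows; recursion stops.
SUM(d) = 0 + 1 + 1 = 2.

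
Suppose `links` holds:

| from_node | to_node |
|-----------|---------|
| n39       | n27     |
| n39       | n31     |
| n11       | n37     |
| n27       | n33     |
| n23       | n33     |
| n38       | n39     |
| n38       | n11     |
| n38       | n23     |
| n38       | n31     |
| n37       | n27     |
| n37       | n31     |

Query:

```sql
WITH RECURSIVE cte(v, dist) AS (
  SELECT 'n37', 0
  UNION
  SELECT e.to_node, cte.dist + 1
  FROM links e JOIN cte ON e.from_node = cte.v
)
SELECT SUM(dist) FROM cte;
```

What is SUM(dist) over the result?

4

Base: (n37, dist=0).
Iteration 1: edges from {n37} -> (n27, dist=1), (n31, dist=1).
Iteration 2: edges from {n27,n31} -> (n33, dist=2).
Iteration 3: no outgoing edges from {n33}; recursion stops.
SUM(dist) = 0 + 1 + 1 + 2 = 4.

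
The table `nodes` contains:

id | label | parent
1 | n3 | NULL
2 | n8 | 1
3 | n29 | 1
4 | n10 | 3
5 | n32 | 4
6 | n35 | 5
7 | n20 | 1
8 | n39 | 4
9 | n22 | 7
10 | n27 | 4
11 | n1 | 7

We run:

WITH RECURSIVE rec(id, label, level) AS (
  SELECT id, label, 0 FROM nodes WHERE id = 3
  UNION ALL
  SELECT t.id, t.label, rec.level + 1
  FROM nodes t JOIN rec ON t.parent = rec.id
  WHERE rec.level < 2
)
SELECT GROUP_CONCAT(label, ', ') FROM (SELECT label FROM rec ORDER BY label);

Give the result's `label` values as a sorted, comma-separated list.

Base: id=3 (n29) at level 0.
Iteration 1: rows with parent in {3} -> n10 (id 4, level 1).
Iteration 2: rows with parent in {4} -> n32 (id 5, level 2), n39 (id 8, level 2), n27 (id 10, level 2).
Iteration 3: level < 2 fails for all current rows; recursion stops.

n10, n27, n29, n32, n39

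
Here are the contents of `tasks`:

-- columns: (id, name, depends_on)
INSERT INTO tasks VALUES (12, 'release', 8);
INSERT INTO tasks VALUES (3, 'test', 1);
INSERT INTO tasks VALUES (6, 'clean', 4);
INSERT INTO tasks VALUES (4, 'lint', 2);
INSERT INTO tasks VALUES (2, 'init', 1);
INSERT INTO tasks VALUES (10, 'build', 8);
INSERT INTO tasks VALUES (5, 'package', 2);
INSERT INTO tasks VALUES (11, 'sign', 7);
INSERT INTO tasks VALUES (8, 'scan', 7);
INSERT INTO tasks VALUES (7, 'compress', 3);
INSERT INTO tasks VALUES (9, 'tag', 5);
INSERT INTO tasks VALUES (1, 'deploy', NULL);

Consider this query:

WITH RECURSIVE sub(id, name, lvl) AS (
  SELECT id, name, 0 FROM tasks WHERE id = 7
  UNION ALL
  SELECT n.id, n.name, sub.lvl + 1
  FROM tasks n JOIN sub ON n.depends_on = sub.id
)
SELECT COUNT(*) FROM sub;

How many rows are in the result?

5

Base: id=7 (compress) at lvl 0.
Iteration 1: rows with depends_on in {7} -> scan (id 8, lvl 1), sign (id 11, lvl 1).
Iteration 2: rows with depends_on in {8,11} -> build (id 10, lvl 2), release (id 12, lvl 2).
Iteration 3: no rows with depends_on in {10,12}; recursion stops.
Total rows emitted: 5.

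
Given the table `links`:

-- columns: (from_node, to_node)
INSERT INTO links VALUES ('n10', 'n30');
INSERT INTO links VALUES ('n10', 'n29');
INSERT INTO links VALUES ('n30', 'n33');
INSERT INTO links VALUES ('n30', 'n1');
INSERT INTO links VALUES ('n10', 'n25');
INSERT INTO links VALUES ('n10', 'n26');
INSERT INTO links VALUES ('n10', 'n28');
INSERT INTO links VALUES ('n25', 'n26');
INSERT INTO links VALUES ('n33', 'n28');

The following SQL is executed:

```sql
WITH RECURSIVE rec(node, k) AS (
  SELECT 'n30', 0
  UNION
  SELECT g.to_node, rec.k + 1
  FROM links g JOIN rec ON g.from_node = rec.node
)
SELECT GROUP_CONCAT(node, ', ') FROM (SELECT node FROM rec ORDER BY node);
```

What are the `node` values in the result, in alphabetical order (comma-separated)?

n1, n28, n30, n33

Base: (n30, k=0).
Iteration 1: edges from {n30} -> (n1, k=1), (n33, k=1).
Iteration 2: edges from {n1,n33} -> (n28, k=2).
Iteration 3: no outgoing edges from {n28}; recursion stops.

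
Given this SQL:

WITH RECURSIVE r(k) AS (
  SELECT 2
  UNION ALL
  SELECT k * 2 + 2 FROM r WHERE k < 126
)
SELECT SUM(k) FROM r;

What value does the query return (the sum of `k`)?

Base: k=2.
Iteration 1: 2 < 126 holds -> k = 2 * 2 + 2 = 6.
Iteration 2: 6 < 126 holds -> k = 6 * 2 + 2 = 14.
Iteration 3: 14 < 126 holds -> k = 14 * 2 + 2 = 30.
Iteration 4: 30 < 126 holds -> k = 30 * 2 + 2 = 62.
Iteration 5: 62 < 126 holds -> k = 62 * 2 + 2 = 126.
Iteration 6: 126 < 126 fails; recursion stops.
SUM(k) = 2 + 6 + 14 + 30 + 62 + 126 = 240.

240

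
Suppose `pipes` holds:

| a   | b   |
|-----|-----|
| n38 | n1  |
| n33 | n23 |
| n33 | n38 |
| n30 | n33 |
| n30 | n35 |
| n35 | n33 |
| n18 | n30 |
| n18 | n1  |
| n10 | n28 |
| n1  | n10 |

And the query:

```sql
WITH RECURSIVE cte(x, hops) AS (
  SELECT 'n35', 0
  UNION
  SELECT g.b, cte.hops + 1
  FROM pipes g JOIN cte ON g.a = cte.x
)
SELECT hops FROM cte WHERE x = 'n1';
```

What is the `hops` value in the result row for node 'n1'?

3

Base: (n35, hops=0).
Iteration 1: edges from {n35} -> (n33, hops=1).
Iteration 2: edges from {n33} -> (n23, hops=2), (n38, hops=2).
Iteration 3: edges from {n23,n38} -> (n1, hops=3).
Iteration 4: edges from {n1} -> (n10, hops=4).
Iteration 5: edges from {n10} -> (n28, hops=5).
Iteration 6: no outgoing edges from {n28}; recursion stops.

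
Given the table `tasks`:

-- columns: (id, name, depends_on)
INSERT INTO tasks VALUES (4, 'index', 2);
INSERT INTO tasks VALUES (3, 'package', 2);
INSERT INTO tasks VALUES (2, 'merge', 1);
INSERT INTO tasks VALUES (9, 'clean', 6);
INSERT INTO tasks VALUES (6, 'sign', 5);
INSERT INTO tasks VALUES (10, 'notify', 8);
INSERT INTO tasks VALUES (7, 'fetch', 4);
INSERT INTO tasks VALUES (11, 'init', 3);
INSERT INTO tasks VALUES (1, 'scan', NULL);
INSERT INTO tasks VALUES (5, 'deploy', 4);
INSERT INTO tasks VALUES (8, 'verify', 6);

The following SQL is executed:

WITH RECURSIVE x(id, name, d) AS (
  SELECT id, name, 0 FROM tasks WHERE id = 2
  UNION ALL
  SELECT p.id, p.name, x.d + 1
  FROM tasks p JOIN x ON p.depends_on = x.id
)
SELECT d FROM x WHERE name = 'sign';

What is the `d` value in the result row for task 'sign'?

3

Base: id=2 (merge) at d 0.
Iteration 1: rows with depends_on in {2} -> package (id 3, d 1), index (id 4, d 1).
Iteration 2: rows with depends_on in {3,4} -> deploy (id 5, d 2), fetch (id 7, d 2), init (id 11, d 2).
Iteration 3: rows with depends_on in {5,7,11} -> sign (id 6, d 3).
Iteration 4: rows with depends_on in {6} -> verify (id 8, d 4), clean (id 9, d 4).
Iteration 5: rows with depends_on in {8,9} -> notify (id 10, d 5).
Iteration 6: no rows with depends_on in {10}; recursion stops.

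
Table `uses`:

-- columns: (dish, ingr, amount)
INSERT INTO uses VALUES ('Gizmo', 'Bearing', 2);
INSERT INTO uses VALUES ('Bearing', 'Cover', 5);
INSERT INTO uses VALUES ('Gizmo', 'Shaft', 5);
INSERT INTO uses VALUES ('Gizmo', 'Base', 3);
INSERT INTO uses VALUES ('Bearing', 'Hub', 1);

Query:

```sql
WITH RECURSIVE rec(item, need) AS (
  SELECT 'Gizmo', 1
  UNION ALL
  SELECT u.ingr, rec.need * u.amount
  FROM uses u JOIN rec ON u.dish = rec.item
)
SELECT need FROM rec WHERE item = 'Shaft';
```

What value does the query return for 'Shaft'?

5

Base: (Gizmo, need=1).
Iteration 1: components of {Gizmo} -> Base = 1*3 = 3, Bearing = 1*2 = 2, Shaft = 1*5 = 5.
Iteration 2: components of {Base,Bearing,Shaft} -> Cover = 2*5 = 10, Hub = 2*1 = 2.
Iteration 3: no further components; recursion stops.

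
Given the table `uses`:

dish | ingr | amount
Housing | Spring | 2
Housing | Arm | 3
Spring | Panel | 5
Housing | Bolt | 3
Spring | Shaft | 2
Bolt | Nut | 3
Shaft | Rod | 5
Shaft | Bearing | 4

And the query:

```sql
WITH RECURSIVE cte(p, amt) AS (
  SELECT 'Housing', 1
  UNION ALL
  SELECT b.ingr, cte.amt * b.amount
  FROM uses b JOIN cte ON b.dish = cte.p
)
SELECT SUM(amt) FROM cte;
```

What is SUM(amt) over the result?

Base: (Housing, amt=1).
Iteration 1: components of {Housing} -> Arm = 1*3 = 3, Bolt = 1*3 = 3, Spring = 1*2 = 2.
Iteration 2: components of {Arm,Bolt,Spring} -> Nut = 3*3 = 9, Panel = 2*5 = 10, Shaft = 2*2 = 4.
Iteration 3: components of {Nut,Panel,Shaft} -> Bearing = 4*4 = 16, Rod = 4*5 = 20.
Iteration 4: no further components; recursion stops.
SUM(amt) = 1 + 2 + 3 + 3 + 10 + 4 + 9 + 20 + 16 = 68.

68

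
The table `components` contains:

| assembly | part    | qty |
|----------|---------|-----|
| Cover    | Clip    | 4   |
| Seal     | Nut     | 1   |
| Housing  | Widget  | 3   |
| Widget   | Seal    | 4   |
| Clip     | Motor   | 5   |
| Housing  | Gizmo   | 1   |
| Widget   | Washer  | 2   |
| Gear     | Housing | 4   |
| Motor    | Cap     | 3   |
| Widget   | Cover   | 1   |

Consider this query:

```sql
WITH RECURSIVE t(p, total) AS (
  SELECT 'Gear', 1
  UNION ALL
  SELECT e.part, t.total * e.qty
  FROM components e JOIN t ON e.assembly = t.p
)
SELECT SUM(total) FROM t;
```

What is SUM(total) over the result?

Base: (Gear, total=1).
Iteration 1: components of {Gear} -> Housing = 1*4 = 4.
Iteration 2: components of {Housing} -> Gizmo = 4*1 = 4, Widget = 4*3 = 12.
Iteration 3: components of {Gizmo,Widget} -> Cover = 12*1 = 12, Seal = 12*4 = 48, Washer = 12*2 = 24.
Iteration 4: components of {Cover,Seal,Washer} -> Clip = 12*4 = 48, Nut = 48*1 = 48.
Iteration 5: components of {Clip,Nut} -> Motor = 48*5 = 240.
Iteration 6: components of {Motor} -> Cap = 240*3 = 720.
Iteration 7: no further components; recursion stops.
SUM(total) = 1 + 4 + 12 + 4 + 12 + 48 + 24 + 48 + 48 + 240 + 720 = 1161.

1161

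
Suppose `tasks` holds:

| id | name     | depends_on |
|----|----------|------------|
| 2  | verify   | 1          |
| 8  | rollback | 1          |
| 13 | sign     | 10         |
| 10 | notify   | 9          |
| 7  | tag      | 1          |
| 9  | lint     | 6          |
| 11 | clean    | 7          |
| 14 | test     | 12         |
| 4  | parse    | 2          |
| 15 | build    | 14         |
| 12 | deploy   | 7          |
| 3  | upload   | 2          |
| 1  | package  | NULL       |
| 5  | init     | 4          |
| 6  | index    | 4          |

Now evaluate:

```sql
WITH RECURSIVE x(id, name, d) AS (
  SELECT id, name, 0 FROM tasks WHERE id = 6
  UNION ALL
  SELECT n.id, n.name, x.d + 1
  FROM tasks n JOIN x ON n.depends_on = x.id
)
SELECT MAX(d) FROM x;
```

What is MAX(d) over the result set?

3

Base: id=6 (index) at d 0.
Iteration 1: rows with depends_on in {6} -> lint (id 9, d 1).
Iteration 2: rows with depends_on in {9} -> notify (id 10, d 2).
Iteration 3: rows with depends_on in {10} -> sign (id 13, d 3).
Iteration 4: no rows with depends_on in {13}; recursion stops.
d values: 0, 1, 2, 3; the maximum is 3.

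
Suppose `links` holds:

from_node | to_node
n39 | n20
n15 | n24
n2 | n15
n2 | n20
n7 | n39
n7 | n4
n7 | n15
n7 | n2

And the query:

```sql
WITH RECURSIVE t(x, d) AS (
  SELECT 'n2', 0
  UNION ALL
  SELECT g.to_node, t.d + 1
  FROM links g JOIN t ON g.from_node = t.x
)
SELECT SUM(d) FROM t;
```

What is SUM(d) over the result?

Base: (n2, d=0).
Iteration 1: edges from {n2} -> (n15, d=1), (n20, d=1).
Iteration 2: edges from {n15,n20} -> (n24, d=2).
Iteration 3: no outgoing edges from {n24}; recursion stops.
SUM(d) = 0 + 1 + 1 + 2 = 4.

4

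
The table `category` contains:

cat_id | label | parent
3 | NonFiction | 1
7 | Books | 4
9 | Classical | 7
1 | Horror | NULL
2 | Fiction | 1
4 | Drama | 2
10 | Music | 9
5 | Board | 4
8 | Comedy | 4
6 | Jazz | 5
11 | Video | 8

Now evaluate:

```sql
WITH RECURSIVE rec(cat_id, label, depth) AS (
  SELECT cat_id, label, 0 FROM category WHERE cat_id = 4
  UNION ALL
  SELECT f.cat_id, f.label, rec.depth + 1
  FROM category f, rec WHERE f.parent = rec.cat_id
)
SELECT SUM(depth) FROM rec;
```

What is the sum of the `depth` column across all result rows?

Base: cat_id=4 (Drama) at depth 0.
Iteration 1: rows with parent in {4} -> Board (id 5, depth 1), Books (id 7, depth 1), Comedy (id 8, depth 1).
Iteration 2: rows with parent in {5,7,8} -> Jazz (id 6, depth 2), Classical (id 9, depth 2), Video (id 11, depth 2).
Iteration 3: rows with parent in {6,9,11} -> Music (id 10, depth 3).
Iteration 4: no rows with parent in {10}; recursion stops.
SUM(depth) = 0 + 1 + 1 + 1 + 2 + 2 + 2 + 3 = 12.

12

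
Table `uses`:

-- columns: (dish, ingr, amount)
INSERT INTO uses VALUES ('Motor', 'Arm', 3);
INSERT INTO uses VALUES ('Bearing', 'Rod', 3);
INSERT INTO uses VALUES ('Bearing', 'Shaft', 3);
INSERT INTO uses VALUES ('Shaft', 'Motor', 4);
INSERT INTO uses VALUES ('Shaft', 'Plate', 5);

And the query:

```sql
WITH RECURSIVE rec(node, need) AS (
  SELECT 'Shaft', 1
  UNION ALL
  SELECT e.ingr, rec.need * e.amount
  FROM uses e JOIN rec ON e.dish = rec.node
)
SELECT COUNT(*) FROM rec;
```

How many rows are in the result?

4

Base: (Shaft, need=1).
Iteration 1: components of {Shaft} -> Motor = 1*4 = 4, Plate = 1*5 = 5.
Iteration 2: components of {Motor,Plate} -> Arm = 4*3 = 12.
Iteration 3: no further components; recursion stops.
Total rows emitted: 4.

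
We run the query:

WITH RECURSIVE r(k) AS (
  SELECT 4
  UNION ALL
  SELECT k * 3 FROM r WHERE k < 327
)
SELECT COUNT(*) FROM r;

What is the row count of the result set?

6

Base: k=4.
Iteration 1: 4 < 327 holds -> k = 4 * 3 = 12.
Iteration 2: 12 < 327 holds -> k = 12 * 3 = 36.
Iteration 3: 36 < 327 holds -> k = 36 * 3 = 108.
Iteration 4: 108 < 327 holds -> k = 108 * 3 = 324.
Iteration 5: 324 < 327 holds -> k = 324 * 3 = 972.
Iteration 6: 972 < 327 fails; recursion stops.
Total rows emitted: 6.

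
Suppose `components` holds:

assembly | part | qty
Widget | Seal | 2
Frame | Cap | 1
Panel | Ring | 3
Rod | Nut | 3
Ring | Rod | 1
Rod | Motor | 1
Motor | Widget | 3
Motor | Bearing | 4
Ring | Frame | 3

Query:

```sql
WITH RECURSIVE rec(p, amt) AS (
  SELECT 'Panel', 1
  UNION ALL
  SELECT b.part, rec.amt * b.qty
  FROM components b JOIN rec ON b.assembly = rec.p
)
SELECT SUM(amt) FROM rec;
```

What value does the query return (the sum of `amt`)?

Base: (Panel, amt=1).
Iteration 1: components of {Panel} -> Ring = 1*3 = 3.
Iteration 2: components of {Ring} -> Frame = 3*3 = 9, Rod = 3*1 = 3.
Iteration 3: components of {Frame,Rod} -> Cap = 9*1 = 9, Motor = 3*1 = 3, Nut = 3*3 = 9.
Iteration 4: components of {Cap,Motor,Nut} -> Bearing = 3*4 = 12, Widget = 3*3 = 9.
Iteration 5: components of {Bearing,Widget} -> Seal = 9*2 = 18.
Iteration 6: no further components; recursion stops.
SUM(amt) = 1 + 3 + 3 + 9 + 3 + 9 + 9 + 9 + 12 + 18 = 76.

76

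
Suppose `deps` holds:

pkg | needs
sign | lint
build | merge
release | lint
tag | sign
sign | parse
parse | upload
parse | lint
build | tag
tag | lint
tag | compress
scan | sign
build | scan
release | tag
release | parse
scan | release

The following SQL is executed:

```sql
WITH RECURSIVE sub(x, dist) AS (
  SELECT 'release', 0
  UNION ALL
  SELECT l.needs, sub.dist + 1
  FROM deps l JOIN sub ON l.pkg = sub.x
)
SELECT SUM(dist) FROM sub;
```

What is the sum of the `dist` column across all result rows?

27

Base: (release, dist=0).
Iteration 1: edges from {release} -> (lint, dist=1), (parse, dist=1), (tag, dist=1).
Iteration 2: edges from {lint,parse,tag} -> (compress, dist=2), (lint, dist=2) x2, (sign, dist=2), (upload, dist=2). [UNION ALL keeps all 5 new rows, including repeats]
Iteration 3: edges from {compress,lint,sign,upload} -> (lint, dist=3), (parse, dist=3).
Iteration 4: edges from {lint,parse} -> (lint, dist=4), (upload, dist=4).
Iteration 5: no outgoing edges from {lint,upload}; recursion stops.
SUM(dist) = 0 + 1 + 1 + 1 + 2 + 2 + 2 + 2 + 2 + 3 + 3 + 4 + 4 = 27.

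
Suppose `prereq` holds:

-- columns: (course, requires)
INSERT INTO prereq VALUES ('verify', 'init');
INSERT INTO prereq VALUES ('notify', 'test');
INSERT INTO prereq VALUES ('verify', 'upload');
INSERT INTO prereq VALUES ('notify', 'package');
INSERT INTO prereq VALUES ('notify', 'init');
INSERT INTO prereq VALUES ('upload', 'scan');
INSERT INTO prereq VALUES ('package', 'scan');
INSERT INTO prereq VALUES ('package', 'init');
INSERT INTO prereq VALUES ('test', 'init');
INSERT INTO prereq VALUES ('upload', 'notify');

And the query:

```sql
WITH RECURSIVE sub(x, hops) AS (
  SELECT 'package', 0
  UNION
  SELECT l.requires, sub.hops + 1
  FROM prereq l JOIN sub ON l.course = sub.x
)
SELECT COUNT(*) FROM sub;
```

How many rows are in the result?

3

Base: (package, hops=0).
Iteration 1: edges from {package} -> (init, hops=1), (scan, hops=1).
Iteration 2: no outgoing edges from {init,scan}; recursion stops.
Total rows emitted: 3.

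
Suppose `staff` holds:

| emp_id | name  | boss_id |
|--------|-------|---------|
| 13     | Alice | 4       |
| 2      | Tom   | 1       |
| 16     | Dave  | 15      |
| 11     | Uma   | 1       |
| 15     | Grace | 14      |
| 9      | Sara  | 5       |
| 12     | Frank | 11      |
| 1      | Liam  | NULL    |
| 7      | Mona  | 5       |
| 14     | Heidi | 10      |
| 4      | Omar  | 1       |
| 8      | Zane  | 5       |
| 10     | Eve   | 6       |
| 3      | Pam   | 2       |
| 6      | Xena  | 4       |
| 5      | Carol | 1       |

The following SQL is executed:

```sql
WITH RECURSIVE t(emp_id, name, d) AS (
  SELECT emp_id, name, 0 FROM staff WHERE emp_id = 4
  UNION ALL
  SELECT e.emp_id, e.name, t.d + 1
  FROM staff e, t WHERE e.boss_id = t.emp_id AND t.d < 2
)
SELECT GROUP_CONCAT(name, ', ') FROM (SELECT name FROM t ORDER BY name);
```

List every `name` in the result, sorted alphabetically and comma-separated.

Base: emp_id=4 (Omar) at d 0.
Iteration 1: rows with boss_id in {4} -> Xena (id 6, d 1), Alice (id 13, d 1).
Iteration 2: rows with boss_id in {6,13} -> Eve (id 10, d 2).
Iteration 3: d < 2 fails for all current rows; recursion stops.

Alice, Eve, Omar, Xena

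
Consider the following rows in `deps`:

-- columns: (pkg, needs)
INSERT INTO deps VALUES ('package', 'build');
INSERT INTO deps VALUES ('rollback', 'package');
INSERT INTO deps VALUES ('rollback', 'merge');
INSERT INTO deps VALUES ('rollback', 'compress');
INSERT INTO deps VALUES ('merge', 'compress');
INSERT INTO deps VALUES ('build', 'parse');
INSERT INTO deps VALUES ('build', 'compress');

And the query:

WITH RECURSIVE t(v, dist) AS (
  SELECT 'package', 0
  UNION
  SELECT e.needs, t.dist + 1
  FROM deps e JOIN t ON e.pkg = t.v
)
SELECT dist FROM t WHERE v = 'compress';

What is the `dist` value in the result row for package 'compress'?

Base: (package, dist=0).
Iteration 1: edges from {package} -> (build, dist=1).
Iteration 2: edges from {build} -> (compress, dist=2), (parse, dist=2).
Iteration 3: no outgoing edges from {compress,parse}; recursion stops.

2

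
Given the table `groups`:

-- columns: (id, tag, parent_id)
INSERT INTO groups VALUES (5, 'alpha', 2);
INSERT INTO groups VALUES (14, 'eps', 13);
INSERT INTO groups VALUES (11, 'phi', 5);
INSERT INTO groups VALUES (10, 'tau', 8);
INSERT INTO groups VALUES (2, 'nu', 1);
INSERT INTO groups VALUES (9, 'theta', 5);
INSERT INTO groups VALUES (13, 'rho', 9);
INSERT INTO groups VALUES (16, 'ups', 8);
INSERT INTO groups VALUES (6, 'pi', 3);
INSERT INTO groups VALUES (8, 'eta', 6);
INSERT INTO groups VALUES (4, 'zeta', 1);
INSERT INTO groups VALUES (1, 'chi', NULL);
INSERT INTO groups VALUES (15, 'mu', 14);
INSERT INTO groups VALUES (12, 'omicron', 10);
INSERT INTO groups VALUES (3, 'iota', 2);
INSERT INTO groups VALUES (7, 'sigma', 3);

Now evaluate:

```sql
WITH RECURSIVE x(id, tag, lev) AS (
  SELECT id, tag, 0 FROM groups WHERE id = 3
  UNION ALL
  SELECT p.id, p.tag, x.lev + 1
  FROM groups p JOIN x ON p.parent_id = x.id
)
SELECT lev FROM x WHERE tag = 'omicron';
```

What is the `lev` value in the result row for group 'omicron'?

Base: id=3 (iota) at lev 0.
Iteration 1: rows with parent_id in {3} -> pi (id 6, lev 1), sigma (id 7, lev 1).
Iteration 2: rows with parent_id in {6,7} -> eta (id 8, lev 2).
Iteration 3: rows with parent_id in {8} -> tau (id 10, lev 3), ups (id 16, lev 3).
Iteration 4: rows with parent_id in {10,16} -> omicron (id 12, lev 4).
Iteration 5: no rows with parent_id in {12}; recursion stops.

4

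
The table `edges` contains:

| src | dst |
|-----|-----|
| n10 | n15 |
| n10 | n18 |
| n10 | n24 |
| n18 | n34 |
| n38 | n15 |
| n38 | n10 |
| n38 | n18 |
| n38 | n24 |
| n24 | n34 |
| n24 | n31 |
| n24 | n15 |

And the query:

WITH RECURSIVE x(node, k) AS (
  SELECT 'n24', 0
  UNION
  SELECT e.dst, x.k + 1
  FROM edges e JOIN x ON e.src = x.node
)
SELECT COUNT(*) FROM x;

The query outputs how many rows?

4

Base: (n24, k=0).
Iteration 1: edges from {n24} -> (n15, k=1), (n31, k=1), (n34, k=1).
Iteration 2: no outgoing edges from {n15,n31,n34}; recursion stops.
Total rows emitted: 4.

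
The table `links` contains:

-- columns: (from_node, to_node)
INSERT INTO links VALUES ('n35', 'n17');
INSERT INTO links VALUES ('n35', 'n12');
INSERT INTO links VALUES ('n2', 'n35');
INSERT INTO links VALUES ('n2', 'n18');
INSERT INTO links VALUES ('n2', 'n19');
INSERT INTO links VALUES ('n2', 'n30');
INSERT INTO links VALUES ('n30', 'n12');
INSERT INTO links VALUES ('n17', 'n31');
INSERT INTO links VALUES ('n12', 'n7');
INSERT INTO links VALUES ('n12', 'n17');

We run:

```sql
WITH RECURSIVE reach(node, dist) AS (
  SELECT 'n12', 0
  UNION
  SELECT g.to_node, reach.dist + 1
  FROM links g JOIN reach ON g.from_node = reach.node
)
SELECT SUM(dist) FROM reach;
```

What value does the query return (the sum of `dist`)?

Base: (n12, dist=0).
Iteration 1: edges from {n12} -> (n17, dist=1), (n7, dist=1).
Iteration 2: edges from {n17,n7} -> (n31, dist=2).
Iteration 3: no outgoing edges from {n31}; recursion stops.
SUM(dist) = 0 + 1 + 1 + 2 = 4.

4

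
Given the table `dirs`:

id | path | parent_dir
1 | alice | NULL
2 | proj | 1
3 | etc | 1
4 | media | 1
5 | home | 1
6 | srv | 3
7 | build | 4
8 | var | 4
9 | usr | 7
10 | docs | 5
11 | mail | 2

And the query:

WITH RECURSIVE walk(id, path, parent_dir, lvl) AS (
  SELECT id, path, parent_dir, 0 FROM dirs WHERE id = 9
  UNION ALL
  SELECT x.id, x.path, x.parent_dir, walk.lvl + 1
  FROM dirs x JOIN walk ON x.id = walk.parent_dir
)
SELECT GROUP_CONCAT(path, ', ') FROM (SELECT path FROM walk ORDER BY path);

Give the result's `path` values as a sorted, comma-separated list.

Base: id=9 (usr), parent_dir=7, lvl 0.
Iteration 1: join on id=7 -> build (id 7, parent_dir=4, lvl 1).
Iteration 2: join on id=4 -> media (id 4, parent_dir=1, lvl 2).
Iteration 3: join on id=1 -> alice (id 1, parent_dir=NULL, lvl 3).
Iteration 4: parent_dir is NULL; no match; recursion stops.

alice, build, media, usr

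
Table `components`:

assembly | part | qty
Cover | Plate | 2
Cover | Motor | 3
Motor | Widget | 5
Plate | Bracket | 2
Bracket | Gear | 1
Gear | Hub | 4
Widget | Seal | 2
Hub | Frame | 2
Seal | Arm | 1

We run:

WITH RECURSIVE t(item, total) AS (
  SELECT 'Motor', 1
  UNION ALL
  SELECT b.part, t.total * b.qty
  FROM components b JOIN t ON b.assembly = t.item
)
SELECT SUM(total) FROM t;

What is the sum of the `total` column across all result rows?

Base: (Motor, total=1).
Iteration 1: components of {Motor} -> Widget = 1*5 = 5.
Iteration 2: components of {Widget} -> Seal = 5*2 = 10.
Iteration 3: components of {Seal} -> Arm = 10*1 = 10.
Iteration 4: no further components; recursion stops.
SUM(total) = 1 + 5 + 10 + 10 = 26.

26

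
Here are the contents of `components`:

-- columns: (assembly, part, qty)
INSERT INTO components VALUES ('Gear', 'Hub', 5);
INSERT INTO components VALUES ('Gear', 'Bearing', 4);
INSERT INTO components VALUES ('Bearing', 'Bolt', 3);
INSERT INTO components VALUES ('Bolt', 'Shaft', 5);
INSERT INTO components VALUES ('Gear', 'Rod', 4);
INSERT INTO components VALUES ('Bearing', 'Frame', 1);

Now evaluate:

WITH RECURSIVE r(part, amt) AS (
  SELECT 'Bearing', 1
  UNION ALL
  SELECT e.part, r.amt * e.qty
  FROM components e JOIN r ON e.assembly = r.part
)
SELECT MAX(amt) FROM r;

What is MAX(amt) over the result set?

Base: (Bearing, amt=1).
Iteration 1: components of {Bearing} -> Bolt = 1*3 = 3, Frame = 1*1 = 1.
Iteration 2: components of {Bolt,Frame} -> Shaft = 3*5 = 15.
Iteration 3: no further components; recursion stops.
amt values: 1, 3, 1, 15; the maximum is 15.

15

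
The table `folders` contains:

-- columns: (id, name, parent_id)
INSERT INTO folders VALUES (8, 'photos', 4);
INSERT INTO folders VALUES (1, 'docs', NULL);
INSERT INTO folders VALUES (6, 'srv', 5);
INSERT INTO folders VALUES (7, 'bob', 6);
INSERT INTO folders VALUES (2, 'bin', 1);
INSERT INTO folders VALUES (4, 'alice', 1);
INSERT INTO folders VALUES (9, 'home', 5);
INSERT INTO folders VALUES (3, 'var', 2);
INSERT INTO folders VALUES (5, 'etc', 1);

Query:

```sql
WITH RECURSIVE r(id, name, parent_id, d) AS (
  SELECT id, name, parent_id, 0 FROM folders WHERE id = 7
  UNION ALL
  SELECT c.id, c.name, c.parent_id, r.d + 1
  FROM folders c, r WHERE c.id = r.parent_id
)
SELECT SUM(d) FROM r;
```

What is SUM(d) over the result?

Base: id=7 (bob), parent_id=6, d 0.
Iteration 1: join on id=6 -> srv (id 6, parent_id=5, d 1).
Iteration 2: join on id=5 -> etc (id 5, parent_id=1, d 2).
Iteration 3: join on id=1 -> docs (id 1, parent_id=NULL, d 3).
Iteration 4: parent_id is NULL; no match; recursion stops.
SUM(d) = 0 + 1 + 2 + 3 = 6.

6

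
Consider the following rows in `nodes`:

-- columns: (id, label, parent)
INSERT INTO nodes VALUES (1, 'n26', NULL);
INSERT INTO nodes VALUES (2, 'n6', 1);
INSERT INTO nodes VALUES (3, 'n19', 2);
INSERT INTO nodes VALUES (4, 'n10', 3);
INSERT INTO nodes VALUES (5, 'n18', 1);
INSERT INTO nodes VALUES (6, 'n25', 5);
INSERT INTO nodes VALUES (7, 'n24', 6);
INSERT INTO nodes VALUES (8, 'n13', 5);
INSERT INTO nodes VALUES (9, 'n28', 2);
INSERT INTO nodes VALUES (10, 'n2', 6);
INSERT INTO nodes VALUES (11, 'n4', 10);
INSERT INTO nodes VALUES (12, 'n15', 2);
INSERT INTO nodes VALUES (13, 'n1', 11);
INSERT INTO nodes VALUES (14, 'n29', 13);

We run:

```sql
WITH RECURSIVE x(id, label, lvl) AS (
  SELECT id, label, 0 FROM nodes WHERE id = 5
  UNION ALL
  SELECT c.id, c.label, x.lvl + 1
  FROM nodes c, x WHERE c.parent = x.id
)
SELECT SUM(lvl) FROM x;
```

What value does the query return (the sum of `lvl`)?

Base: id=5 (n18) at lvl 0.
Iteration 1: rows with parent in {5} -> n25 (id 6, lvl 1), n13 (id 8, lvl 1).
Iteration 2: rows with parent in {6,8} -> n24 (id 7, lvl 2), n2 (id 10, lvl 2).
Iteration 3: rows with parent in {7,10} -> n4 (id 11, lvl 3).
Iteration 4: rows with parent in {11} -> n1 (id 13, lvl 4).
Iteration 5: rows with parent in {13} -> n29 (id 14, lvl 5).
Iteration 6: no rows with parent in {14}; recursion stops.
SUM(lvl) = 0 + 1 + 1 + 2 + 2 + 3 + 4 + 5 = 18.

18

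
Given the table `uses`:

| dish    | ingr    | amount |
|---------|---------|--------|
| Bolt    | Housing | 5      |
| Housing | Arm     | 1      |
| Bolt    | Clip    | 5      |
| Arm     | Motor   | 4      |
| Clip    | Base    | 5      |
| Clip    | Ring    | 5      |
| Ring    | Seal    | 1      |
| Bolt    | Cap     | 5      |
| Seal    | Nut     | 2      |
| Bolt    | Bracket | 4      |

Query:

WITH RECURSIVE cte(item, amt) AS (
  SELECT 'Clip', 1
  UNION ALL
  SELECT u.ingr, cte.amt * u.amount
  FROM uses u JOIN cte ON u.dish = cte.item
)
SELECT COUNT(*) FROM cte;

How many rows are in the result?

Base: (Clip, amt=1).
Iteration 1: components of {Clip} -> Base = 1*5 = 5, Ring = 1*5 = 5.
Iteration 2: components of {Base,Ring} -> Seal = 5*1 = 5.
Iteration 3: components of {Seal} -> Nut = 5*2 = 10.
Iteration 4: no further components; recursion stops.
Total rows emitted: 5.

5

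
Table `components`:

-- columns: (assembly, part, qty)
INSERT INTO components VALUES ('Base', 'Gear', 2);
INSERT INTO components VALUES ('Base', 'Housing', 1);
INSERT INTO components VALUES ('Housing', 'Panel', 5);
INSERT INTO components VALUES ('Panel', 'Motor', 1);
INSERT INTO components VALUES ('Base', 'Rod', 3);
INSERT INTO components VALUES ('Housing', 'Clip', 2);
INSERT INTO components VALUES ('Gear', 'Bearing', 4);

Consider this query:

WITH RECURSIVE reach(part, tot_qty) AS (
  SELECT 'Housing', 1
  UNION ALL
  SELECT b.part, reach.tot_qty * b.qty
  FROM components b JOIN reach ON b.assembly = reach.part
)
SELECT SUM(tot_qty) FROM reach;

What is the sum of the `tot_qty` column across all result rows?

Base: (Housing, tot_qty=1).
Iteration 1: components of {Housing} -> Clip = 1*2 = 2, Panel = 1*5 = 5.
Iteration 2: components of {Clip,Panel} -> Motor = 5*1 = 5.
Iteration 3: no further components; recursion stops.
SUM(tot_qty) = 1 + 5 + 2 + 5 = 13.

13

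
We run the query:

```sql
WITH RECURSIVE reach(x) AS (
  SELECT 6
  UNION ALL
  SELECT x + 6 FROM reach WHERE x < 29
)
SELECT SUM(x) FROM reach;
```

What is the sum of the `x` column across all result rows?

Base: x=6.
Iteration 1: 6 < 29 holds -> x = 6 + 6 = 12.
Iteration 2: 12 < 29 holds -> x = 12 + 6 = 18.
Iteration 3: 18 < 29 holds -> x = 18 + 6 = 24.
Iteration 4: 24 < 29 holds -> x = 24 + 6 = 30.
Iteration 5: 30 < 29 fails; recursion stops.
SUM(x) = 6 + 12 + 18 + 24 + 30 = 90.

90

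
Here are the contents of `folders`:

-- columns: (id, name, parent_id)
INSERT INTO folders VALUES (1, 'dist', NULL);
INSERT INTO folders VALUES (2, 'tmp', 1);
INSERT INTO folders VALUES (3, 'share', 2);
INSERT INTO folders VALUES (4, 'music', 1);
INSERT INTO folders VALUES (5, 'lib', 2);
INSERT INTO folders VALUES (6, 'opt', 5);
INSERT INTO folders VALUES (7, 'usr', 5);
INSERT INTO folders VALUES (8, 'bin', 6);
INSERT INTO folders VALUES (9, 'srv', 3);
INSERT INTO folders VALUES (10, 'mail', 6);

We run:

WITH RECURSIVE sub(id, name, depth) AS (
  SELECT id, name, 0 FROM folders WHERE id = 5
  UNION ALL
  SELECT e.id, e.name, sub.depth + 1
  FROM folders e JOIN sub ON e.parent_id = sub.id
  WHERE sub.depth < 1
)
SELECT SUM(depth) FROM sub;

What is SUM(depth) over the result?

2

Base: id=5 (lib) at depth 0.
Iteration 1: rows with parent_id in {5} -> opt (id 6, depth 1), usr (id 7, depth 1).
Iteration 2: depth < 1 fails for all current rows; recursion stops.
SUM(depth) = 0 + 1 + 1 = 2.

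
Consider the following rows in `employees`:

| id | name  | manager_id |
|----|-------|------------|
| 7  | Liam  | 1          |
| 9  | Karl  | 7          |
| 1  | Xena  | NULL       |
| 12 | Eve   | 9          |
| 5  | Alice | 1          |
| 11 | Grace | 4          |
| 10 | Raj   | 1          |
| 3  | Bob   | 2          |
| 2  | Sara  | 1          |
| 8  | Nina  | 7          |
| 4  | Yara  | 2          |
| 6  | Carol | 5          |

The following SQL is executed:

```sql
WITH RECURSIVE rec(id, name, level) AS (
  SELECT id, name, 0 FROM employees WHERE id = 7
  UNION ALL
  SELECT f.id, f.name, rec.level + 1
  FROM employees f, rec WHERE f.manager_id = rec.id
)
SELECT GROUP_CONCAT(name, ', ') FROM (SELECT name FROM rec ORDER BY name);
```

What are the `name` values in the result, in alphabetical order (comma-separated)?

Base: id=7 (Liam) at level 0.
Iteration 1: rows with manager_id in {7} -> Nina (id 8, level 1), Karl (id 9, level 1).
Iteration 2: rows with manager_id in {8,9} -> Eve (id 12, level 2).
Iteration 3: no rows with manager_id in {12}; recursion stops.

Eve, Karl, Liam, Nina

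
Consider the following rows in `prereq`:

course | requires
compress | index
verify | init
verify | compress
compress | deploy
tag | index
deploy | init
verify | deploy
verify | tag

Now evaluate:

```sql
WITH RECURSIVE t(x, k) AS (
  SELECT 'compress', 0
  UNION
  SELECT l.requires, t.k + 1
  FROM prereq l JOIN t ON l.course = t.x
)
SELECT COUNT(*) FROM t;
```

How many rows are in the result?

4

Base: (compress, k=0).
Iteration 1: edges from {compress} -> (deploy, k=1), (index, k=1).
Iteration 2: edges from {deploy,index} -> (init, k=2).
Iteration 3: no outgoing edges from {init}; recursion stops.
Total rows emitted: 4.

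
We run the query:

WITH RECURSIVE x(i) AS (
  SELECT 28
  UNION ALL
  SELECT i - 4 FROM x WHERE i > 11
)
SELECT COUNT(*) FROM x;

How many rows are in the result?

6

Base: i=28.
Iteration 1: 28 > 11 holds -> i = 28 - 4 = 24.
Iteration 2: 24 > 11 holds -> i = 24 - 4 = 20.
Iteration 3: 20 > 11 holds -> i = 20 - 4 = 16.
Iteration 4: 16 > 11 holds -> i = 16 - 4 = 12.
Iteration 5: 12 > 11 holds -> i = 12 - 4 = 8.
Iteration 6: 8 > 11 fails; recursion stops.
Total rows emitted: 6.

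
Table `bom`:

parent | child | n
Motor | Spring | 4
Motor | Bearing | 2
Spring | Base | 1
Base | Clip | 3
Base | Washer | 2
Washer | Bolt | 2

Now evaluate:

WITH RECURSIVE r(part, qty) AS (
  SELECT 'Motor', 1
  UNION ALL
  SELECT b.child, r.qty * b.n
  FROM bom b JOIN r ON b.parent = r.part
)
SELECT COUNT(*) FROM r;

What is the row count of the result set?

Base: (Motor, qty=1).
Iteration 1: components of {Motor} -> Bearing = 1*2 = 2, Spring = 1*4 = 4.
Iteration 2: components of {Bearing,Spring} -> Base = 4*1 = 4.
Iteration 3: components of {Base} -> Clip = 4*3 = 12, Washer = 4*2 = 8.
Iteration 4: components of {Clip,Washer} -> Bolt = 8*2 = 16.
Iteration 5: no further components; recursion stops.
Total rows emitted: 7.

7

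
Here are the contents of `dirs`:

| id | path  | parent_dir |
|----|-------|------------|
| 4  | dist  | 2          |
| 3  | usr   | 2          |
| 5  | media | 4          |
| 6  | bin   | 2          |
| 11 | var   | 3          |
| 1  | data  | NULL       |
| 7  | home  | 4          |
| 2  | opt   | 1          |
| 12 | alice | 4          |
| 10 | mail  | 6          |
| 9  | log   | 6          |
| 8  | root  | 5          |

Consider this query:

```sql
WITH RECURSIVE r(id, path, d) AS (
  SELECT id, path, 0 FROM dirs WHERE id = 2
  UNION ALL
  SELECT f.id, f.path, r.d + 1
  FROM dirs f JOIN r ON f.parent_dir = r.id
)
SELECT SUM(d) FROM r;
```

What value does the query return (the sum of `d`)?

Base: id=2 (opt) at d 0.
Iteration 1: rows with parent_dir in {2} -> usr (id 3, d 1), dist (id 4, d 1), bin (id 6, d 1).
Iteration 2: rows with parent_dir in {3,4,6} -> media (id 5, d 2), home (id 7, d 2), log (id 9, d 2), mail (id 10, d 2), var (id 11, d 2), alice (id 12, d 2).
Iteration 3: rows with parent_dir in {5,7,9,10,11,12} -> root (id 8, d 3).
Iteration 4: no rows with parent_dir in {8}; recursion stops.
SUM(d) = 0 + 1 + 1 + 1 + 2 + 2 + 2 + 2 + 2 + 2 + 3 = 18.

18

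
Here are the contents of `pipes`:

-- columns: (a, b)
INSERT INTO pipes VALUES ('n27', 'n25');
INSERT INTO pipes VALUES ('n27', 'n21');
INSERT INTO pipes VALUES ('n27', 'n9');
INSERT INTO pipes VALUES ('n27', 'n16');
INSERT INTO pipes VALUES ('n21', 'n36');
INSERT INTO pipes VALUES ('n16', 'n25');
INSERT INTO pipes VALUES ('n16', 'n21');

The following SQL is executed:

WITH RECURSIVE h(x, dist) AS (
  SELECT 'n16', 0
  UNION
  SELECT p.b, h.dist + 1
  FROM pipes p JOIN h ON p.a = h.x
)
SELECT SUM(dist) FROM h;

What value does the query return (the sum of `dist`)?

4

Base: (n16, dist=0).
Iteration 1: edges from {n16} -> (n21, dist=1), (n25, dist=1).
Iteration 2: edges from {n21,n25} -> (n36, dist=2).
Iteration 3: no outgoing edges from {n36}; recursion stops.
SUM(dist) = 0 + 1 + 1 + 2 = 4.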